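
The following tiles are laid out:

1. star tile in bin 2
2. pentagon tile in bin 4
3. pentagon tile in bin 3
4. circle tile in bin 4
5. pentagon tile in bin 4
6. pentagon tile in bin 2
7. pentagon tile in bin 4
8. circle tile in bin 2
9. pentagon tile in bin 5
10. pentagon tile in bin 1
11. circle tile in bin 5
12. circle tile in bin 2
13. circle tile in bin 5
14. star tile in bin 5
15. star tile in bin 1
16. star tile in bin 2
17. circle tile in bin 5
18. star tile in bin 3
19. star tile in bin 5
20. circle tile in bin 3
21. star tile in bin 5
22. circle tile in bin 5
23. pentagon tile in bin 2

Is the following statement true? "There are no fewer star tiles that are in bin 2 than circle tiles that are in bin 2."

True

star tiles in bin 2: 2.
circle tiles in bin 2: 2.
The claim requires 2 ≥ 2, which holds.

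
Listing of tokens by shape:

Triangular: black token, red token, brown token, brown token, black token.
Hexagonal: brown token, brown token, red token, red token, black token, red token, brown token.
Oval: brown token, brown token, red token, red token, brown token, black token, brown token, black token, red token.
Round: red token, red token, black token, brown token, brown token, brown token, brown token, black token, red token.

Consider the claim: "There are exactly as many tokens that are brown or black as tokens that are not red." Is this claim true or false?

|tokens that are brown or black| = 20.
|tokens that are not red| = 20.
The claim requires 20 = 20, which holds.

True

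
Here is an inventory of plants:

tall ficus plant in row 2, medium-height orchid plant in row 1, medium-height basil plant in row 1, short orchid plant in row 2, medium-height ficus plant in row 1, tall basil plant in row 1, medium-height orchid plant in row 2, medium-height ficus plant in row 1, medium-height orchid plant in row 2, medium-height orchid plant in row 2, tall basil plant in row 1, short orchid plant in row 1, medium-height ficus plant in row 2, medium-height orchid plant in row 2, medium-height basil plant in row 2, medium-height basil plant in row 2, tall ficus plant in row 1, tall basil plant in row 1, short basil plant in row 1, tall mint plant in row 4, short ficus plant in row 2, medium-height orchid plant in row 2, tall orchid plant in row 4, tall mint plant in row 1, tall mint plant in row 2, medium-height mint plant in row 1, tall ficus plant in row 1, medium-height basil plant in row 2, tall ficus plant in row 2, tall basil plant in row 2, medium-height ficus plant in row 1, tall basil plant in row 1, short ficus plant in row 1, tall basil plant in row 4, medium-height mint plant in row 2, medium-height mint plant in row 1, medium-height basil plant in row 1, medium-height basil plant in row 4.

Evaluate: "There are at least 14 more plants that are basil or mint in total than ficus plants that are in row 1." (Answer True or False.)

plants that are basil or mint: 19.
ficus plants in row 1: 6.
The claim requires 19 − 6 = 13 ≥ 14, which does not hold.

False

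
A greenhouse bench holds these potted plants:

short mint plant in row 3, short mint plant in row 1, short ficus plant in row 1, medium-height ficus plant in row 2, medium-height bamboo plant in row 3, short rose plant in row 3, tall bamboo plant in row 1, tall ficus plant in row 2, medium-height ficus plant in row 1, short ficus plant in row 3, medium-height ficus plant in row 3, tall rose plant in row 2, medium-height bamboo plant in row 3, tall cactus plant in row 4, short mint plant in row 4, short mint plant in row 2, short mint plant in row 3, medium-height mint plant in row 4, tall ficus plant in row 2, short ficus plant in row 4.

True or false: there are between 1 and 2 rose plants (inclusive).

|rose plants| = 2.
The claim requires 1 ≤ 2 ≤ 2, which holds.

True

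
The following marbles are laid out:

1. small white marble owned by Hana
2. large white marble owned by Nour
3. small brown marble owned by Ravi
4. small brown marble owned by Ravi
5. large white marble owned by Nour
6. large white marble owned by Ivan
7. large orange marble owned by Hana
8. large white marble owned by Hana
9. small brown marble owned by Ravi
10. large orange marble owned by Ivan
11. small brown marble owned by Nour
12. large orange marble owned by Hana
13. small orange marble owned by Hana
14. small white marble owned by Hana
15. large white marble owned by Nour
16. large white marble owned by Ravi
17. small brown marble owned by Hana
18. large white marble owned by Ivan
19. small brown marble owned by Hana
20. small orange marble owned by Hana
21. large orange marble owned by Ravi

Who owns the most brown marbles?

Ravi

Counts by owner (restricted to brown marbles): Ravi→3, Hana→2, Nour→1, Ivan→0.
The maximum is 3, held uniquely by Ravi.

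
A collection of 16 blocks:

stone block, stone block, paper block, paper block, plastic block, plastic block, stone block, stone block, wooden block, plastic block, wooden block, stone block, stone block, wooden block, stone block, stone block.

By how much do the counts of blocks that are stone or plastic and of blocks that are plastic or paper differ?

6

blocks that are stone or plastic: 11. blocks that are plastic or paper: 5.
|11 − 5| = 11 − 5 = 6.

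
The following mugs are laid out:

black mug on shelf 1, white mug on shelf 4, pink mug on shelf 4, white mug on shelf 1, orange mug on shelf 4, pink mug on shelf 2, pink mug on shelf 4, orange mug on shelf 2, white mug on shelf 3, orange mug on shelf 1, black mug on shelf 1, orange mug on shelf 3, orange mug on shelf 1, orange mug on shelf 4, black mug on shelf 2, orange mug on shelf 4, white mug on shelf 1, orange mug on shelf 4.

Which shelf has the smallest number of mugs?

Counts by shelf: shelf 4→7, shelf 1→6, shelf 2→3, shelf 3→2.
The minimum is 2, held uniquely by shelf 3.

shelf 3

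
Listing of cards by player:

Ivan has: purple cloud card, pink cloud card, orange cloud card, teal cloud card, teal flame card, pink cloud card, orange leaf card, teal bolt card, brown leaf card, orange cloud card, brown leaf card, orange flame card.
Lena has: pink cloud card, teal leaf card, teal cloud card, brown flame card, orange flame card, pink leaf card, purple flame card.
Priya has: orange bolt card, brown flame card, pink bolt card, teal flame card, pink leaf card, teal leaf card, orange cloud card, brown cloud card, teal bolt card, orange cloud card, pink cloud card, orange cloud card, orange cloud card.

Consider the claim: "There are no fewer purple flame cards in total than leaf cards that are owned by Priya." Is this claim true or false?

False

purple flame cards: 1.
leaf cards owned by Priya: 2.
The claim requires 1 ≥ 2, which does not hold.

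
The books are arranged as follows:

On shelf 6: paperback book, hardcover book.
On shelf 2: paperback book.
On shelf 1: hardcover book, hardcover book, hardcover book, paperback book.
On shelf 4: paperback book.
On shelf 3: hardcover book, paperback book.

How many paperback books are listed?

5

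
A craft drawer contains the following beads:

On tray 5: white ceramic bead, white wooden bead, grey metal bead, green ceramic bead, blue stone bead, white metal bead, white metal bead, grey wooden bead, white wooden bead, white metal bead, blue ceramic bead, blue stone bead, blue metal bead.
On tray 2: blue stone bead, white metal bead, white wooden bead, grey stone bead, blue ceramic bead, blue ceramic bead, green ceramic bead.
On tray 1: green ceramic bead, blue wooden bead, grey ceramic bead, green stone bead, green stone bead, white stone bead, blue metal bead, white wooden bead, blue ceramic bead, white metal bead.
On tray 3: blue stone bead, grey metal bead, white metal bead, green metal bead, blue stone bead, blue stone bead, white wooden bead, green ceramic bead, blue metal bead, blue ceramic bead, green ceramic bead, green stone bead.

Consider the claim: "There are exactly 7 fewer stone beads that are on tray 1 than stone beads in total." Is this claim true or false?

False

|stone beads on tray 1| = 3.
|stone beads| = 11.
The claim requires 11 − 3 (= 8) to equal 7, which does not hold.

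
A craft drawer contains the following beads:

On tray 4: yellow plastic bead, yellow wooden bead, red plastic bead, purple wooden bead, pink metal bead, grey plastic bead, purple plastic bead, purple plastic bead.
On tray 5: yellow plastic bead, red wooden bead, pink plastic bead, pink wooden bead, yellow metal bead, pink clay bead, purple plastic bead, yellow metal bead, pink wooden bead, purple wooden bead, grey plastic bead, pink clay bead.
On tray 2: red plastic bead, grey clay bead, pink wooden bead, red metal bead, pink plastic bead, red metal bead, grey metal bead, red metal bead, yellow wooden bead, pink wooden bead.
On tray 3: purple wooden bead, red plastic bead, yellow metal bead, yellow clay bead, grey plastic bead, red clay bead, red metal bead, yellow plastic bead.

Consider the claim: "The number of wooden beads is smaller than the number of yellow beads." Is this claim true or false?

There are 10 wooden beads.
There are 9 yellow beads.
The claim requires 10 < 9, which does not hold.

False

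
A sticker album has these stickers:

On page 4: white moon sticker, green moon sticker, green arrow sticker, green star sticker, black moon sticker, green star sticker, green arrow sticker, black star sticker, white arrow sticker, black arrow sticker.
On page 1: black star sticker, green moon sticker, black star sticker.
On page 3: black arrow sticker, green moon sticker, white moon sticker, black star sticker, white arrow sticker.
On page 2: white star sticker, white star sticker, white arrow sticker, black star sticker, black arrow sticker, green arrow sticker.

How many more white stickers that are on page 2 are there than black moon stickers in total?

2

white stickers on page 2: 3.
black moon stickers: 1.
3 − 1 = 2.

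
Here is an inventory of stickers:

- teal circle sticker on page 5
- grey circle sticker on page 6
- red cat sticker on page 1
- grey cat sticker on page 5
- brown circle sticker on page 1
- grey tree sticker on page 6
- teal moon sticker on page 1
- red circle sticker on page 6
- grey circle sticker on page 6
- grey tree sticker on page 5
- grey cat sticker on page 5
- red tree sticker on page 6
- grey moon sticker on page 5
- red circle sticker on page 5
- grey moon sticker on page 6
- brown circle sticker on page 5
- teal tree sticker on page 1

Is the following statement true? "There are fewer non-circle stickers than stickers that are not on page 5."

non-circle stickers: 10.
stickers that are not on page 5: 10.
The claim requires 10 < 10, which does not hold.

False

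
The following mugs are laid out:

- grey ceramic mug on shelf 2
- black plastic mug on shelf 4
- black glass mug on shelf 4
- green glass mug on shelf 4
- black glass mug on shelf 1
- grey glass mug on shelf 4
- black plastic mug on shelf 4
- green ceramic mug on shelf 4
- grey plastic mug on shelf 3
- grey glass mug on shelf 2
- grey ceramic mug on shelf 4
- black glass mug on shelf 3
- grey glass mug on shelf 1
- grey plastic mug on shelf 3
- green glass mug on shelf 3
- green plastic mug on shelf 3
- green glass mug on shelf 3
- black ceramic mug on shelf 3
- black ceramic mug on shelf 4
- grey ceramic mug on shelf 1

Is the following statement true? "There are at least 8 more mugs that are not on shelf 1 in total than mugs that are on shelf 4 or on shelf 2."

False

mugs that are not on shelf 1: 17.
mugs on shelf 4 or on shelf 2: 10.
The claim requires 17 − 10 = 7 ≥ 8, which does not hold.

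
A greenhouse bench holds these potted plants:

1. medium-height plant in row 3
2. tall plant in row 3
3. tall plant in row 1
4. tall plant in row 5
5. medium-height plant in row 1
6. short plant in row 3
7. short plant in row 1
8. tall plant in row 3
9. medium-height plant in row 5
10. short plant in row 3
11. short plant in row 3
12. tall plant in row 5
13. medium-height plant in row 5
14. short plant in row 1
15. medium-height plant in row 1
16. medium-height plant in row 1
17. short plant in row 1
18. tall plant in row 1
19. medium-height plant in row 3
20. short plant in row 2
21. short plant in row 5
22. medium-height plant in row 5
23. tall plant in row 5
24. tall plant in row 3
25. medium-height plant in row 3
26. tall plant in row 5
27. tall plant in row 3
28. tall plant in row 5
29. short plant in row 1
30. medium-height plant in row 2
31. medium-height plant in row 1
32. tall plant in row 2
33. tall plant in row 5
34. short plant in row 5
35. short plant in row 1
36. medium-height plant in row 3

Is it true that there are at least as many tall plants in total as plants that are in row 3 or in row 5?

There are 13 tall plants.
There are 22 plants in row 3 or in row 5.
The claim requires 13 ≥ 22, which does not hold.

False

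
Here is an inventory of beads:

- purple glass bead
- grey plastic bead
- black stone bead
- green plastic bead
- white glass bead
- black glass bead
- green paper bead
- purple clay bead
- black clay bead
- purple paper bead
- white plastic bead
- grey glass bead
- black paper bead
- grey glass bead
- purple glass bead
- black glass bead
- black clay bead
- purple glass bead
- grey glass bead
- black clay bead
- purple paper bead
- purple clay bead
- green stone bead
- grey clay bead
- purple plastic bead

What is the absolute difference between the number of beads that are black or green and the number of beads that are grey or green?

2

beads that are black or green: 10. beads that are grey or green: 8.
|10 − 8| = 10 − 8 = 2.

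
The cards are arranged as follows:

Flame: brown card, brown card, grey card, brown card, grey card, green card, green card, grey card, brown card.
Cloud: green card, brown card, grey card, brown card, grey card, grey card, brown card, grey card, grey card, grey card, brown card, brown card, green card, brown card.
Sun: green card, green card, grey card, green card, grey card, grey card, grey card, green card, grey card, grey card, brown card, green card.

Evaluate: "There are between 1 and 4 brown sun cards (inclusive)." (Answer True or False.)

True

|brown sun cards| = 1.
The claim requires 1 ≤ 1 ≤ 4, which holds.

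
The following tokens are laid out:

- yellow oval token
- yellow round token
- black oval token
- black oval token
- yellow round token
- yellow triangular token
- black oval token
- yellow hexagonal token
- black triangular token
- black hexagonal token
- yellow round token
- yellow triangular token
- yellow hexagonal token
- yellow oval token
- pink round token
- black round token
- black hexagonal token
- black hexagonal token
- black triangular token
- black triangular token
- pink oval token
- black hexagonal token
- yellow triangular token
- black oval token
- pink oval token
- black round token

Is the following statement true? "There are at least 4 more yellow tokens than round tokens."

There are 10 yellow tokens.
There are 6 round tokens.
The claim requires 10 − 6 = 4 ≥ 4, which holds.

True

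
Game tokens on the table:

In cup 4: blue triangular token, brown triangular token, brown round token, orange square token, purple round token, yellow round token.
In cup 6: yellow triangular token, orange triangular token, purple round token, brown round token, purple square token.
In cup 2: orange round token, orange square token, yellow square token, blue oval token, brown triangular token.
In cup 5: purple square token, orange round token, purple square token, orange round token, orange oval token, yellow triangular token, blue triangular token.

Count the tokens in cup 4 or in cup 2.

11

in cup 2: 5; in cup 4: 6; together 5 + 6 = 11.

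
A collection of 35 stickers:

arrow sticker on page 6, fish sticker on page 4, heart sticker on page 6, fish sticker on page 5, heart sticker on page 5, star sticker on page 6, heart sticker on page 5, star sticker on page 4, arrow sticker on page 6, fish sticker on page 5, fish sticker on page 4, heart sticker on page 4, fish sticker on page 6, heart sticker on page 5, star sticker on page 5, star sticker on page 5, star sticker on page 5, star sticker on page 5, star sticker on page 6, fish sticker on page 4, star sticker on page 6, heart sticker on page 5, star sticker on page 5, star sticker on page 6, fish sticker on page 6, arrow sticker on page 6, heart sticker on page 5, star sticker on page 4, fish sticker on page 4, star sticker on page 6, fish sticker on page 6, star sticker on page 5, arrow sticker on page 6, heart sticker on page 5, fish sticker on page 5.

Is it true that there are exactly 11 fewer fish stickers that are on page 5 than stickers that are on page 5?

|fish stickers on page 5| = 3.
|stickers on page 5| = 15.
The claim requires 15 − 3 (= 12) to equal 11, which does not hold.

False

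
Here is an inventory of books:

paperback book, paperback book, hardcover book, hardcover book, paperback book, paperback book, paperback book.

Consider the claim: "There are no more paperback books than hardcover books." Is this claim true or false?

There are 5 paperback books.
There are 2 hardcover books.
The claim requires 5 ≤ 2, which does not hold.

False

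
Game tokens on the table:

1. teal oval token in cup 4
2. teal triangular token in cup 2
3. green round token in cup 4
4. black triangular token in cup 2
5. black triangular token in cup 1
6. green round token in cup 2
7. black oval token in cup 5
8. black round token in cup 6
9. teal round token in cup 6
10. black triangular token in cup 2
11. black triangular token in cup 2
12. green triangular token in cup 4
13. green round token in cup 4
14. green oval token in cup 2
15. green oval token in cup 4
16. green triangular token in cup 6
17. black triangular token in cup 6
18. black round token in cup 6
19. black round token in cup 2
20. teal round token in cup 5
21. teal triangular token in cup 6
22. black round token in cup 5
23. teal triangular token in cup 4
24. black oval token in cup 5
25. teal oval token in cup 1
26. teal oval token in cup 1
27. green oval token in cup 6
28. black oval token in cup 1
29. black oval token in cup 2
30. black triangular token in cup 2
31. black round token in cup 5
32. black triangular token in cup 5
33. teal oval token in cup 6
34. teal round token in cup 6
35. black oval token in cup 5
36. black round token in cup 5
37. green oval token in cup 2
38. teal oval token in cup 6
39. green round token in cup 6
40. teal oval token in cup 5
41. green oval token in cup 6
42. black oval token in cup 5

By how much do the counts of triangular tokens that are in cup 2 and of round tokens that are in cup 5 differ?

triangular tokens in cup 2: 5. round tokens in cup 5: 4.
|5 − 4| = 5 − 4 = 1.

1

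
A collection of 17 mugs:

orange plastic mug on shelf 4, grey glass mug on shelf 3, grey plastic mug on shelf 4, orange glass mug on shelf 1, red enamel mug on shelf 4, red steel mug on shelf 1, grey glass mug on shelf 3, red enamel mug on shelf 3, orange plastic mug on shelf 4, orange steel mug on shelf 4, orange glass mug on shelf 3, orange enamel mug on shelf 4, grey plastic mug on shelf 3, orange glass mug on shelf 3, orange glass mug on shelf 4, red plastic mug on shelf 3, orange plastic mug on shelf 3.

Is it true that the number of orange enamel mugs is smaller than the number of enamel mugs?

There is 1 orange enamel mug.
There are 3 enamel mugs.
The claim requires 1 < 3, which holds.

True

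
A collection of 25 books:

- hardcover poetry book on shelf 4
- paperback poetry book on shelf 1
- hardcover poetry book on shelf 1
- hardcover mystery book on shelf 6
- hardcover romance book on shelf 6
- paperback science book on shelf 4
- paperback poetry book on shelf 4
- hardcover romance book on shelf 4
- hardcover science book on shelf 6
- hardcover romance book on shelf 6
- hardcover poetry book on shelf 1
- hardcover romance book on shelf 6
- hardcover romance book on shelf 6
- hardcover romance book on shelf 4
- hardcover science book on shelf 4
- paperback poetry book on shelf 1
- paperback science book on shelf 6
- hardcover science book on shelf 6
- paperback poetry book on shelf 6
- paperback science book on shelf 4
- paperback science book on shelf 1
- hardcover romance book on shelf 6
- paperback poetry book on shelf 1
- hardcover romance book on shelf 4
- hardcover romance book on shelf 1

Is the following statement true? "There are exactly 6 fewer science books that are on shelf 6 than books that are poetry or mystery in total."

|science books on shelf 6| = 3.
|books that are poetry or mystery| = 9.
The claim requires 9 − 3 (= 6) to equal 6, which holds.

True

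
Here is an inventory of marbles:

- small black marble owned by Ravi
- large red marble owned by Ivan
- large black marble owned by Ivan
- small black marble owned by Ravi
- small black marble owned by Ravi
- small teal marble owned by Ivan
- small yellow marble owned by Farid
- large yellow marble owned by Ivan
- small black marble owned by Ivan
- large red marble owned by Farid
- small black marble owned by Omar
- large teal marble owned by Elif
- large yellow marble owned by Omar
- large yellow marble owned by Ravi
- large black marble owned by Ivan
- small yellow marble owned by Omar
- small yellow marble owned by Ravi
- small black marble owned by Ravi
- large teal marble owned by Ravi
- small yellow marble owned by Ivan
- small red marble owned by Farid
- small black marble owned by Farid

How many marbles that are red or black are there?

black: 9; red: 3; together 9 + 3 = 12.

12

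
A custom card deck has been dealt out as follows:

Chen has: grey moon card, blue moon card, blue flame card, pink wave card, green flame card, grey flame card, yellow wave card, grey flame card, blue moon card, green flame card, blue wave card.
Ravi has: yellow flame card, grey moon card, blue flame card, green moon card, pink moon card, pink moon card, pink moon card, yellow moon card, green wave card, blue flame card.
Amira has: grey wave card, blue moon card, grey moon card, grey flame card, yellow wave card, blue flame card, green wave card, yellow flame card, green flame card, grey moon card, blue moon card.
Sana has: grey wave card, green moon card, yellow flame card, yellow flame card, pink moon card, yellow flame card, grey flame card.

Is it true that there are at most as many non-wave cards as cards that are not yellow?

True

non-wave cards: 31.
cards that are not yellow: 31.
The claim requires 31 ≤ 31, which holds.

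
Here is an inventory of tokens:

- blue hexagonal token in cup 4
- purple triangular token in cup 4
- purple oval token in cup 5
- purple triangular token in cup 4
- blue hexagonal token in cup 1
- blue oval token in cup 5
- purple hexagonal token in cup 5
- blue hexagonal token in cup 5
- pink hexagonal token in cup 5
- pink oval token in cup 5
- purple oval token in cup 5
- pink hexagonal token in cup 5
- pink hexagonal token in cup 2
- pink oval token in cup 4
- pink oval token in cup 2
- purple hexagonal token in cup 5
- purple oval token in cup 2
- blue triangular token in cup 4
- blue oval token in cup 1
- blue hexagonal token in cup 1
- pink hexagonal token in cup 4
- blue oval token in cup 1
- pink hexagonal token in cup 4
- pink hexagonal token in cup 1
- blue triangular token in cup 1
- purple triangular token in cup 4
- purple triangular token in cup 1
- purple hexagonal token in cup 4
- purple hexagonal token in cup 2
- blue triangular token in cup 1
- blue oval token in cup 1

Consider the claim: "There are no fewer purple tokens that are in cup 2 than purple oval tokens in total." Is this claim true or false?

There are 2 purple tokens in cup 2.
There are 3 purple oval tokens.
The claim requires 2 ≥ 3, which does not hold.

False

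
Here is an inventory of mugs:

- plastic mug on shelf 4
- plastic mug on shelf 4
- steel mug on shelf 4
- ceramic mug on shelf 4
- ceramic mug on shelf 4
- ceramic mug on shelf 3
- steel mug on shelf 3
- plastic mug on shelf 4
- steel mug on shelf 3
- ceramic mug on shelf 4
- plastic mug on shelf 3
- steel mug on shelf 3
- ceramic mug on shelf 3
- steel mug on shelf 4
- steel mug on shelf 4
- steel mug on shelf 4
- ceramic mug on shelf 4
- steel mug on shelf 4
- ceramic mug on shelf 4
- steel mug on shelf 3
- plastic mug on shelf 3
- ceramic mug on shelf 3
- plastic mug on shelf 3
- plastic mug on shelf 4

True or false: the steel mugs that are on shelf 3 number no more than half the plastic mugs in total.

False

There are 4 steel mugs on shelf 3.
There are 7 plastic mugs.
The claim requires 2 × 4 = 8 ≤ 7, which does not hold.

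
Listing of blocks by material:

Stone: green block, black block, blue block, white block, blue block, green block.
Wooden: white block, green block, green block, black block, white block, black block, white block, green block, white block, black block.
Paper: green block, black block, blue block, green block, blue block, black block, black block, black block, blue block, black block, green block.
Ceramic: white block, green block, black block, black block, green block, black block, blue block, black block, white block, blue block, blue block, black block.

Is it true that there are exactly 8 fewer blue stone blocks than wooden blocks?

blue stone blocks: 2.
wooden blocks: 10.
The claim requires 10 − 2 (= 8) to equal 8, which holds.

True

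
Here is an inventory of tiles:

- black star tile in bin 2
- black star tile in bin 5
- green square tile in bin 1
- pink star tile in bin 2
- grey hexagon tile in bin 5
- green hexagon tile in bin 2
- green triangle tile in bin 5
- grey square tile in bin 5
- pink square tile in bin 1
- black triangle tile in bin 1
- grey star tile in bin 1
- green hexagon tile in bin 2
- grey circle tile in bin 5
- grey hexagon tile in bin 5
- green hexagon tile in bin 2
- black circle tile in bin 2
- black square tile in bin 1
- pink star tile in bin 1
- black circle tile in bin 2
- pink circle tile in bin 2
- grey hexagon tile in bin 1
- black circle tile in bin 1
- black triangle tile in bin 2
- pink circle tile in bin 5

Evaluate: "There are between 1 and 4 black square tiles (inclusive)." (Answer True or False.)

|black square tiles| = 1.
The claim requires 1 ≤ 1 ≤ 4, which holds.

True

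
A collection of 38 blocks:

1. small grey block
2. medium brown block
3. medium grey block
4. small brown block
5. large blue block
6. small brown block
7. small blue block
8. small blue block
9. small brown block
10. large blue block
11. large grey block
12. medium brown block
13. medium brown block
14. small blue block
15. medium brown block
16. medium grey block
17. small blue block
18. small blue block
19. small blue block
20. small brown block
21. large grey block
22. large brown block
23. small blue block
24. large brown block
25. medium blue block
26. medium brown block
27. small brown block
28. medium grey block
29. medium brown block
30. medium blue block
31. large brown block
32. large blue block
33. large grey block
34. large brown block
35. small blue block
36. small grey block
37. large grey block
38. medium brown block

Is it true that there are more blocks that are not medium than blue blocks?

blocks that are not medium: 26.
blue blocks: 13.
The claim requires 26 > 13, which holds.

True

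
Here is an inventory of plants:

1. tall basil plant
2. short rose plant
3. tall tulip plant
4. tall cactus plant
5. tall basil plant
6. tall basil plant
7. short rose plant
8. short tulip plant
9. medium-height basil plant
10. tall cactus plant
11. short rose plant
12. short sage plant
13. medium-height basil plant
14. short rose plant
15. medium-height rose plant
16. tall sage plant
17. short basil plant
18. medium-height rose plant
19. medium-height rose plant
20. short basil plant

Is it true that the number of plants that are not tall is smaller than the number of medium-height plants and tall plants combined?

False

|plants that are not tall| = 13.
medium-height plants: 5; tall plants: 7; combined: 5 + 7 = 12.
The claim requires 13 < 12, which does not hold.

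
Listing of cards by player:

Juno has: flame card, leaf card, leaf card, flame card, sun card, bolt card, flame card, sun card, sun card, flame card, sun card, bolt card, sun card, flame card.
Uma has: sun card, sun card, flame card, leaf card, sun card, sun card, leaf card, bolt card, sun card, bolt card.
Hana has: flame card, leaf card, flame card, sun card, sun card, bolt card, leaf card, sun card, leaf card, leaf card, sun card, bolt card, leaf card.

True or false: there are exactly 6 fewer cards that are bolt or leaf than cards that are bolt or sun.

False

|cards that are bolt or leaf| = 15.
|cards that are bolt or sun| = 20.
The claim requires 20 − 15 (= 5) to equal 6, which does not hold.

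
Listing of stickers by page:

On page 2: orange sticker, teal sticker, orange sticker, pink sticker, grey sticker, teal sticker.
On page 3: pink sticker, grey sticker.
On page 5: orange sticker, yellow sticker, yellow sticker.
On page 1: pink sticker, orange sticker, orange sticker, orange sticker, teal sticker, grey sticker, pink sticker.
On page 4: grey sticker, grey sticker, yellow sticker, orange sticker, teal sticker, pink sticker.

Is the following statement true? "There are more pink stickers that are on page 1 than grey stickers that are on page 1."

True

pink stickers on page 1: 2.
grey stickers on page 1: 1.
The claim requires 2 > 1, which holds.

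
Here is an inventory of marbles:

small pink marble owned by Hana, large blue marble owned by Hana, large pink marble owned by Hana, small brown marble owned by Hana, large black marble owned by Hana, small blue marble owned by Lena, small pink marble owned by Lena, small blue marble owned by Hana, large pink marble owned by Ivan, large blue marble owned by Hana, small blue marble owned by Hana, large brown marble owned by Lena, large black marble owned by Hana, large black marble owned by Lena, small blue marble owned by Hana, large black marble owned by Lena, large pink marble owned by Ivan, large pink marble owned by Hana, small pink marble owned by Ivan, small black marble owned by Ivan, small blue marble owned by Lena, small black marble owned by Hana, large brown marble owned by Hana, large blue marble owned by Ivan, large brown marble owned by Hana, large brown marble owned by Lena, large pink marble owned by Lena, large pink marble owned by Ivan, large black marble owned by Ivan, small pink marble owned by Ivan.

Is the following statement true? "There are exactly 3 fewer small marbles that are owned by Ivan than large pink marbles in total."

Count of small marbles owned by Ivan: 3.
There are 6 large pink marbles.
The claim requires 6 − 3 (= 3) to equal 3, which holds.

True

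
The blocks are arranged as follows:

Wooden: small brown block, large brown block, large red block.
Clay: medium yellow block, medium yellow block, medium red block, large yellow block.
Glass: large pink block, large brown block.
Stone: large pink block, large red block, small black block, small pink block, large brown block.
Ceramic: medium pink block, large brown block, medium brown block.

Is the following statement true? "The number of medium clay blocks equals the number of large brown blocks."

False

|medium clay blocks| = 3.
|large brown blocks| = 4.
The claim requires 3 = 4, which does not hold.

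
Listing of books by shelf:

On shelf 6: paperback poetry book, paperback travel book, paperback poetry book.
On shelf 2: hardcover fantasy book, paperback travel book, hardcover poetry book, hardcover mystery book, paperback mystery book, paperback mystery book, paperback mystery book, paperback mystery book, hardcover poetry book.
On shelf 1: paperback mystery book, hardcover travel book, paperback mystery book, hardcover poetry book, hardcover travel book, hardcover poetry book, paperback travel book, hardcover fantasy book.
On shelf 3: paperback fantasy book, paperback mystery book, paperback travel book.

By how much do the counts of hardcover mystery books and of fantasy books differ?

hardcover mystery books: 1. fantasy books: 3.
|1 − 3| = 3 − 1 = 2.

2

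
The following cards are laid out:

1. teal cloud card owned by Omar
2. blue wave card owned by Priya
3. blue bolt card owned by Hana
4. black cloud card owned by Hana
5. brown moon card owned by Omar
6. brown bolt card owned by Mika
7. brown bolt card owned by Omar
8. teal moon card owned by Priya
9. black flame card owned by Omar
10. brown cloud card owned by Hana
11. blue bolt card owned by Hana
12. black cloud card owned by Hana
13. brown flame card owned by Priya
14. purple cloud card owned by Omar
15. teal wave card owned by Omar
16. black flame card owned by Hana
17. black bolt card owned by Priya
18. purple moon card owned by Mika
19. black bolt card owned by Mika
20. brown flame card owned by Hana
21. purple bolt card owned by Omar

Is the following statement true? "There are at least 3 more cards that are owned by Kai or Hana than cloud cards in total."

False

|cards owned by Kai or Hana| = 7.
|cloud cards| = 5.
The claim requires 7 − 5 = 2 ≥ 3, which does not hold.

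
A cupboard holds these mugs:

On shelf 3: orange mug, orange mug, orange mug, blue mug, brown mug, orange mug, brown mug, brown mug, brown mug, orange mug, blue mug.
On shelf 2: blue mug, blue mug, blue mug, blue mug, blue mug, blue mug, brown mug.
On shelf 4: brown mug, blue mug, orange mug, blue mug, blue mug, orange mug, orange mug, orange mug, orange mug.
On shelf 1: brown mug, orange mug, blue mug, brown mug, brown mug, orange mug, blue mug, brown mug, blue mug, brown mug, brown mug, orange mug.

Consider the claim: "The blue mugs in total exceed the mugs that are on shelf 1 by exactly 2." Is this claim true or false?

blue mugs: 14.
mugs on shelf 1: 12.
The claim requires 14 − 12 (= 2) to equal 2, which holds.

True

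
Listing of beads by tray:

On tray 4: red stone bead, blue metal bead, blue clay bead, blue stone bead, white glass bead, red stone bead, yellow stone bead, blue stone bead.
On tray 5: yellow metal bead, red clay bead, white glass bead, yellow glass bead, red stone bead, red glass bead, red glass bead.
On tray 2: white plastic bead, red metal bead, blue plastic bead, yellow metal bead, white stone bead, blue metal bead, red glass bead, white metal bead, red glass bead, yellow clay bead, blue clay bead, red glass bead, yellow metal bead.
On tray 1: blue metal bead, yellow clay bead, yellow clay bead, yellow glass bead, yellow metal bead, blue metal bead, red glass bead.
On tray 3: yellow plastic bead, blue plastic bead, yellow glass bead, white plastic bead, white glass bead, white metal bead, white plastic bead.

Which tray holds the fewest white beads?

tray 1

Counts by tray (restricted to white beads): tray 3→4, tray 2→3, tray 5→1, tray 4→1, tray 1→0.
The minimum is 0, held uniquely by tray 1.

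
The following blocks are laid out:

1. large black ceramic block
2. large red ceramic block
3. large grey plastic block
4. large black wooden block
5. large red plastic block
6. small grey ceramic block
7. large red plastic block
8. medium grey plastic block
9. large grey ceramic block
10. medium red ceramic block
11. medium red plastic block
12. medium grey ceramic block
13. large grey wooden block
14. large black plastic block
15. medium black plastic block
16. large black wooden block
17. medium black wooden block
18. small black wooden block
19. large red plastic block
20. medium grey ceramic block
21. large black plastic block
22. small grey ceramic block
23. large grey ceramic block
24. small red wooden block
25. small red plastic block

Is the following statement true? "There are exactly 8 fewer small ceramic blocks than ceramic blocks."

False

|small ceramic blocks| = 2.
|ceramic blocks| = 9.
The claim requires 9 − 2 (= 7) to equal 8, which does not hold.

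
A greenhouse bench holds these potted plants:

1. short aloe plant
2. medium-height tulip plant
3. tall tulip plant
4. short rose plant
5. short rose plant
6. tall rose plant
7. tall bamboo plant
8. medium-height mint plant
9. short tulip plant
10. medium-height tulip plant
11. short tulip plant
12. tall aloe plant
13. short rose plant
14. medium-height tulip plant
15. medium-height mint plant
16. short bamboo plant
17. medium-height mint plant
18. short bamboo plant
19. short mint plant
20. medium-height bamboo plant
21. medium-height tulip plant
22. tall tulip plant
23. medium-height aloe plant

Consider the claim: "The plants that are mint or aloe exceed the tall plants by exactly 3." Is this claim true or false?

False

plants that are mint or aloe: 7.
tall plants: 5.
The claim requires 7 − 5 (= 2) to equal 3, which does not hold.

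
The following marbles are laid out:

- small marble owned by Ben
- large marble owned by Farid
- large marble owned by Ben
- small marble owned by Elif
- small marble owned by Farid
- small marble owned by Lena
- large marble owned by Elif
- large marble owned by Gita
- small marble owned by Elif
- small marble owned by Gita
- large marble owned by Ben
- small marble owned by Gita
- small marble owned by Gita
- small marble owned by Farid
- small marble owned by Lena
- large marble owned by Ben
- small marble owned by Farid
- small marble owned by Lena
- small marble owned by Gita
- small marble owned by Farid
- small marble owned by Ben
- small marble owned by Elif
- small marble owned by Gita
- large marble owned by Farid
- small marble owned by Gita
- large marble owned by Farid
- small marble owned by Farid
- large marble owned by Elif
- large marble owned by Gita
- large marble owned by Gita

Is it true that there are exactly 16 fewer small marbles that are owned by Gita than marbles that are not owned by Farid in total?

Count of small marbles owned by Gita: 6.
Count of marbles that are not owned by Farid: 22.
The claim requires 22 − 6 (= 16) to equal 16, which holds.

True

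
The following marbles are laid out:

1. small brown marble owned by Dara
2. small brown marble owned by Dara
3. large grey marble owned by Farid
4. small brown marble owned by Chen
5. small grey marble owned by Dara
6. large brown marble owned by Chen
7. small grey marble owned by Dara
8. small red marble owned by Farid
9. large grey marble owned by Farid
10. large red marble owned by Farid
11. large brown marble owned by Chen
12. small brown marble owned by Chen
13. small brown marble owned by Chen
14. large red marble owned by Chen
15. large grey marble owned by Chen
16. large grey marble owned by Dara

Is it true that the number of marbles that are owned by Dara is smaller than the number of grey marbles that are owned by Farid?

False

Count of marbles owned by Dara: 5.
Count of grey marbles owned by Farid: 2.
The claim requires 5 < 2, which does not hold.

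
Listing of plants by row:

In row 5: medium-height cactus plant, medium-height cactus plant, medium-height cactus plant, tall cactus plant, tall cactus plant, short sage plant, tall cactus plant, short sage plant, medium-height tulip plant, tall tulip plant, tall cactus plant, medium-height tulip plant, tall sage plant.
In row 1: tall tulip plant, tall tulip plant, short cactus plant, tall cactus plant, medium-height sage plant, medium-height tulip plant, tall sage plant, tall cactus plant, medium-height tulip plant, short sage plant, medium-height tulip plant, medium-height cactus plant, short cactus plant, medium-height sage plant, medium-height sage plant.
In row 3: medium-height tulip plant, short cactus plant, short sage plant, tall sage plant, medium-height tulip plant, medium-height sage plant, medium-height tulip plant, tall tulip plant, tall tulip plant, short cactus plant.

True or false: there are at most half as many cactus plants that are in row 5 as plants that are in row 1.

There are 7 cactus plants in row 5.
There are 15 plants in row 1.
The claim requires 2 × 7 = 14 ≤ 15, which holds.

True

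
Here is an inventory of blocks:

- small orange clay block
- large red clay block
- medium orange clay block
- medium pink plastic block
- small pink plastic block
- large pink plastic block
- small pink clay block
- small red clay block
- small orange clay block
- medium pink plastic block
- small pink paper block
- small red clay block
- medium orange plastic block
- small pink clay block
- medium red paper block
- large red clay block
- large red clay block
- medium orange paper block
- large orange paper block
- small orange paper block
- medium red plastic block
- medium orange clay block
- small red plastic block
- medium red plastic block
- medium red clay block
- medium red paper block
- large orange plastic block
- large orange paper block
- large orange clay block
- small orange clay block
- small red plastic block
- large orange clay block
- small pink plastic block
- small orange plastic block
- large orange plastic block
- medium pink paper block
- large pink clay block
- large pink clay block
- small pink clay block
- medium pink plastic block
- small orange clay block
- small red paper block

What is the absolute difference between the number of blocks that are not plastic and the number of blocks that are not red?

blocks that are not plastic: 28. blocks that are not red: 29.
|28 − 29| = 29 − 28 = 1.

1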